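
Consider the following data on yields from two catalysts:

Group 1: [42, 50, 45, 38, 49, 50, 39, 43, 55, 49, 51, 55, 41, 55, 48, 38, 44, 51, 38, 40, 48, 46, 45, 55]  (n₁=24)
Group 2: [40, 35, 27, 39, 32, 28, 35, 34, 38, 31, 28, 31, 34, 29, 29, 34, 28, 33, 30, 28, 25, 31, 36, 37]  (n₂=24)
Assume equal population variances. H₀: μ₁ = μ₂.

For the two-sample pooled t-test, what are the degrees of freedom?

degrees of freedom = 46

df = n₁ + n₂ − 2 = 24 + 24 − 2 = 46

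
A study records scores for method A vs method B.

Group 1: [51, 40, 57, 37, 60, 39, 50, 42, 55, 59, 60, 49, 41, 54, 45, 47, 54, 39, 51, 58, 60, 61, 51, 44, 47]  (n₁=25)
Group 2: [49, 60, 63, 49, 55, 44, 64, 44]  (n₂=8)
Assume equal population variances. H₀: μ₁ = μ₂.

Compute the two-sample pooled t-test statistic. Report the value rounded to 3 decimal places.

x̄₁=50.040, s₁=7.667, n₁=25
x̄₂=53.500, s₂=8.159, n₂=8
s_p² = [24·7.667² + 7·8.159²]/31 = 60.5471
SE = √(s_p²·(1/25+1/8)) = 3.1607
t = (50.040−53.500)/3.1607 = -1.0947
df = 31

test statistic = -1.095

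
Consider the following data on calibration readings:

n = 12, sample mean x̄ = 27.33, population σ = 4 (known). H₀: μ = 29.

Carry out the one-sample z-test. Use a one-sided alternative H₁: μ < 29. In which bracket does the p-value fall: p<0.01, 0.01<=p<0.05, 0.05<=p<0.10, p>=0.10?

SE = σ/√n = 4/√12 = 1.1547
z = (x̄−μ₀)/SE = (27.33−29)/1.1547 = -1.4463
p-value (one-sided, H₁ less) = 0.07405
→ bracket: 0.05<=p<0.10

p-value bracket: 0.05<=p<0.10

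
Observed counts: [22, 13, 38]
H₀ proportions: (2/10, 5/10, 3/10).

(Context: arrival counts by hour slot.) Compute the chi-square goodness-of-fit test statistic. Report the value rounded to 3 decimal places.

n = 73; E_i = n·p_i = [14.60, 36.50, 21.90]
χ² = (22−14.60)²/14.60 + (13−36.50)²/36.50 + (38−21.90)²/21.90 = 30.7169
df = 2

test statistic = 30.717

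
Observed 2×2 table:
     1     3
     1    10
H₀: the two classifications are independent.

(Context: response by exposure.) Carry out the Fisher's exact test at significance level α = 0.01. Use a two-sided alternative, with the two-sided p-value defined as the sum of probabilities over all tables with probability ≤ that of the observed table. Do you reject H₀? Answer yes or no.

reject H₀: no

Margins: r₁=4, r₂=11, c₁=2, c₂=13, n=15
p_obs = C(4,1)·C(11,1)/C(15,2); sum pmf over tables with pmf ≤ p_obs
p-value (two-sided) = 0.47619
At α=0.01: p ≥ α → fail to reject H₀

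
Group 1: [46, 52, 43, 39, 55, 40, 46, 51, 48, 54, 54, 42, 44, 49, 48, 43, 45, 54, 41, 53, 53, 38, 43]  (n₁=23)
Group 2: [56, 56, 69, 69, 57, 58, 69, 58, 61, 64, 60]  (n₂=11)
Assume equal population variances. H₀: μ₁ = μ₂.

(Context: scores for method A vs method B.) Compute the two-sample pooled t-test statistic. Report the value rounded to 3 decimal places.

test statistic = -7.357

x̄₁=47.000, s₁=5.427, n₁=23
x̄₂=61.545, s₂=5.317, n₂=11
s_p² = [22·5.427² + 10·5.317²]/32 = 29.0852
SE = √(s_p²·(1/23+1/11)) = 1.9770
t = (47.000−61.545)/1.9770 = -7.3572
df = 32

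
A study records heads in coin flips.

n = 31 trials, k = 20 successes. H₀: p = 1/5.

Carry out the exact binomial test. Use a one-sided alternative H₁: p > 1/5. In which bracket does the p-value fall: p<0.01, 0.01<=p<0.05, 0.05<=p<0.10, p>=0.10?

Exact binomial: n=31, k=20, p₀=1/5=0.2000
P(X≥20) from Σ C(n,i)·p₀^i·(1−p₀)^(n−i)
p-value (one-sided, H₁ greater) = 0.00000
→ bracket: p<0.01

p-value bracket: p<0.01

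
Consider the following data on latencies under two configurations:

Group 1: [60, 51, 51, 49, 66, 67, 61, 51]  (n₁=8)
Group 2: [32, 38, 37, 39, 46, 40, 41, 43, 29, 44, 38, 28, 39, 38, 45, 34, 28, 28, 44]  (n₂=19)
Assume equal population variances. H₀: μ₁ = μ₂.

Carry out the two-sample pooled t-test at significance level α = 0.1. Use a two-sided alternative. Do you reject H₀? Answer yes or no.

reject H₀: yes

x̄₁=57.000, s₁=7.348, n₁=8
x̄₂=37.421, s₂=6.021, n₂=19
s_p² = [7·7.348² + 18·6.021²]/25 = 41.2253
SE = √(s_p²·(1/8+1/19)) = 2.7061
t = (57.000−37.421)/2.7061 = 7.2351
df = 25
p-value (two-sided) = 0.00000
At α=0.1: p < α → reject H₀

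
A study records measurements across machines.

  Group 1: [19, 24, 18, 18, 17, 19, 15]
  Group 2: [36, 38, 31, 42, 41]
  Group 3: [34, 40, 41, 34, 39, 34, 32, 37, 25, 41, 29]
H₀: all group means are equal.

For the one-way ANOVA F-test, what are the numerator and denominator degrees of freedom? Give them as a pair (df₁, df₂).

degrees of freedom = [2, 20]

k = 3 groups, N = 23 total
df = (k−1, N−k) = (3−1, 23−3) = (2, 20)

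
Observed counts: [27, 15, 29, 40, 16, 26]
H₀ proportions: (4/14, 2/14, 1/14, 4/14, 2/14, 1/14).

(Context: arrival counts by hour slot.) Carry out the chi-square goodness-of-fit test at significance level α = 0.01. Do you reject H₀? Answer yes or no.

reject H₀: yes

n = 153; E_i = n·p_i = [43.71, 21.86, 10.93, 43.71, 21.86, 10.93]
χ² = (27−43.71)²/43.71 + (15−21.86)²/21.86 + (29−10.93)²/10.93 + (40−43.71)²/43.71 + (16−21.86)²/21.86 + (26−10.93)²/10.93 = 61.0948
df = 5
p-value (upper-tail) = 0.00000
At α=0.01: p < α → reject H₀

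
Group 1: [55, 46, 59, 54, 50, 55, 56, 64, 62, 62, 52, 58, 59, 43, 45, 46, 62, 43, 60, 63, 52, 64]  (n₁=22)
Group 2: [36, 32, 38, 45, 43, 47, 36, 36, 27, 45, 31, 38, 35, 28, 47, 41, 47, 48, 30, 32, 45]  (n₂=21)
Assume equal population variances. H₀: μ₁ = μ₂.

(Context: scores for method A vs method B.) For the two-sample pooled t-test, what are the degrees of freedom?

df = n₁ + n₂ − 2 = 22 + 21 − 2 = 41

degrees of freedom = 41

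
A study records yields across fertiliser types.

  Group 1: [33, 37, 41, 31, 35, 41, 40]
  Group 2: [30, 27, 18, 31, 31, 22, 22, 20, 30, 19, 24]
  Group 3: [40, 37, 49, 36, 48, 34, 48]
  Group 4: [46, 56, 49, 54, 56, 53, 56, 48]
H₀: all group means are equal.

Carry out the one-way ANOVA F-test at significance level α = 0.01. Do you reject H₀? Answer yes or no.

Group means [36.86, 24.91, 41.71, 52.25], grand mean 37.636
SSB = Σnᵢ(x̄ᵢ−x̄)² = 3610.942; SSW = ΣΣ(x−x̄ᵢ)² = 714.695
MSB = 3610.942/3 = 1203.6472; MSW = 714.695/29 = 24.6446
F = MSB/MSW = 48.8401
df = (3, 29)
p-value (upper-tail) = 0.00000
At α=0.01: p < α → reject H₀

reject H₀: yes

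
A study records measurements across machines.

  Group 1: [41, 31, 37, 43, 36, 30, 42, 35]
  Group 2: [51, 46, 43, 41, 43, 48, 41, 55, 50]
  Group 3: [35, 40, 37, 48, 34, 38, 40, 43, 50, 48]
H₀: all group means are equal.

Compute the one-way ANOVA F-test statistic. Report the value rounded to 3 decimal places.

test statistic = 7.173

Group means [36.88, 46.44, 41.30], grand mean 41.704
SSB = Σnᵢ(x̄ᵢ−x̄)² = 390.432; SSW = ΣΣ(x−x̄ᵢ)² = 653.197
MSB = 390.432/2 = 195.2162; MSW = 653.197/24 = 27.2166
F = MSB/MSW = 7.1727
df = (2, 24)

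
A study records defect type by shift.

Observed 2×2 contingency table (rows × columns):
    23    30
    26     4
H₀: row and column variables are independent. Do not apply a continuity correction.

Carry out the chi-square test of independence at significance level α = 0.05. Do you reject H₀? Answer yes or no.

reject H₀: yes

Row totals [53, 30], col totals [49, 34], n=83
χ² = (23−31.29)²/31.29 + (30−21.71)²/21.71 + (26−17.71)²/17.71 + (4−12.29)²/12.29 = 14.8314
df = 1
p-value (upper-tail) = 0.00012
At α=0.05: p < α → reject H₀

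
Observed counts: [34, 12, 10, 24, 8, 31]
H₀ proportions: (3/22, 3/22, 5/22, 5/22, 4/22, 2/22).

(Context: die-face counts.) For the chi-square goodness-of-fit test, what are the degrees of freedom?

degrees of freedom = 5

df = k − 1 = 6 − 1 = 5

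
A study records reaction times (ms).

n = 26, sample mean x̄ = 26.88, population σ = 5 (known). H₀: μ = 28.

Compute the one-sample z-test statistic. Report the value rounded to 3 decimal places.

SE = σ/√n = 5/√26 = 0.9806
z = (x̄−μ₀)/SE = (26.88−28)/0.9806 = -1.1422

test statistic = -1.142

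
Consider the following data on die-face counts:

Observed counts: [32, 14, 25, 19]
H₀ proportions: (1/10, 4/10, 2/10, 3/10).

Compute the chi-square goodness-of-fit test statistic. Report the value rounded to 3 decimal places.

test statistic = 77.315

n = 90; E_i = n·p_i = [9.00, 36.00, 18.00, 27.00]
χ² = (32−9.00)²/9.00 + (14−36.00)²/36.00 + (25−18.00)²/18.00 + (19−27.00)²/27.00 = 77.3148
df = 3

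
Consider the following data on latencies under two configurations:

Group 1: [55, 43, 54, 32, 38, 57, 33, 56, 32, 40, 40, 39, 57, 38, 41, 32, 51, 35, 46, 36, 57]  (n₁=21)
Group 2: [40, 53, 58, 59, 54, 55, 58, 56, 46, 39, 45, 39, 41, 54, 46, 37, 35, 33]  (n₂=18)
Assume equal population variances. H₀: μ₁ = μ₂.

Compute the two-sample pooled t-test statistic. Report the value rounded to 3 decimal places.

x̄₁=43.429, s₁=9.368, n₁=21
x̄₂=47.111, s₂=8.824, n₂=18
s_p² = [20·9.368² + 17·8.824²]/37 = 83.2141
SE = √(s_p²·(1/21+1/18)) = 2.9301
t = (43.429−47.111)/2.9301 = -1.2568
df = 37

test statistic = -1.257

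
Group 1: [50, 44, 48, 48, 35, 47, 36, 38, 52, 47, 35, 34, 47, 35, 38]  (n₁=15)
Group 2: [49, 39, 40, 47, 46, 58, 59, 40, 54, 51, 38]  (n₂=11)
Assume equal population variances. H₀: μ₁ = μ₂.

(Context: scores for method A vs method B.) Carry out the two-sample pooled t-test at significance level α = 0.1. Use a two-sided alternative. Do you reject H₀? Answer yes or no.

reject H₀: yes

x̄₁=42.267, s₁=6.508, n₁=15
x̄₂=47.364, s₂=7.593, n₂=11
s_p² = [14·6.508² + 10·7.593²]/24 = 48.7283
SE = √(s_p²·(1/15+1/11)) = 2.7710
t = (42.267−47.364)/2.7710 = -1.8394
df = 24
p-value (two-sided) = 0.07826
At α=0.1: p < α → reject H₀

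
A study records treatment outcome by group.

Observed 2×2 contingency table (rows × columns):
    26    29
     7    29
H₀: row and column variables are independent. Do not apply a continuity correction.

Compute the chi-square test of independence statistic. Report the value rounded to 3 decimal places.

test statistic = 7.290

Row totals [55, 36], col totals [33, 58], n=91
χ² = (26−19.95)²/19.95 + (29−35.05)²/35.05 + (7−13.05)²/13.05 + (29−22.95)²/22.95 = 7.2902
df = 1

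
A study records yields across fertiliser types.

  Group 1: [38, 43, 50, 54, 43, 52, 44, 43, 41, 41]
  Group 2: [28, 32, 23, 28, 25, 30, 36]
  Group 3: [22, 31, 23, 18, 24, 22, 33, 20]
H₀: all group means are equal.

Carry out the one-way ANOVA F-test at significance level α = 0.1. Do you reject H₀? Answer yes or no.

Group means [44.90, 28.86, 24.12], grand mean 33.760
SSB = Σnᵢ(x̄ᵢ−x̄)² = 2151.928; SSW = ΣΣ(x−x̄ᵢ)² = 552.632
MSB = 2151.928/2 = 1075.9639; MSW = 552.632/22 = 25.1196
F = MSB/MSW = 42.8336
df = (2, 22)
p-value (upper-tail) = 0.00000
At α=0.1: p < α → reject H₀

reject H₀: yes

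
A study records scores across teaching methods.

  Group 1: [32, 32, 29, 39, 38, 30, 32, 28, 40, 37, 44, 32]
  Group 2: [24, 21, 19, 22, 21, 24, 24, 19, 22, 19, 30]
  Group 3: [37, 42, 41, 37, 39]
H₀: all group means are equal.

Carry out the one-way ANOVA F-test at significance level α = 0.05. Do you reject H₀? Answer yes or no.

Group means [34.42, 22.27, 39.20], grand mean 30.500
SSB = Σnᵢ(x̄ᵢ−x̄)² = 1307.102; SSW = ΣΣ(x−x̄ᵢ)² = 401.898
MSB = 1307.102/2 = 653.5508; MSW = 401.898/25 = 16.0759
F = MSB/MSW = 40.6540
df = (2, 25)
p-value (upper-tail) = 0.00000
At α=0.05: p < α → reject H₀

reject H₀: yes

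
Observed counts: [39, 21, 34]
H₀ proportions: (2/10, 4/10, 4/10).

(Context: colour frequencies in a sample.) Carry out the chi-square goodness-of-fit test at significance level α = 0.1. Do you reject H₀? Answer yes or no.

n = 94; E_i = n·p_i = [18.80, 37.60, 37.60]
χ² = (39−18.80)²/18.80 + (21−37.60)²/37.60 + (34−37.60)²/37.60 = 29.3777
df = 2
p-value (upper-tail) = 0.00000
At α=0.1: p < α → reject H₀

reject H₀: yes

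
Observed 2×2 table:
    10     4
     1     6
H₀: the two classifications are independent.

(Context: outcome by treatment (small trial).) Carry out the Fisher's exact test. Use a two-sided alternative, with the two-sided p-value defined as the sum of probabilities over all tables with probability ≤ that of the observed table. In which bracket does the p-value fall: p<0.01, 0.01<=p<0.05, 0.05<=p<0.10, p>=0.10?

Margins: r₁=14, r₂=7, c₁=11, c₂=10, n=21
p_obs = C(14,10)·C(7,1)/C(21,11); sum pmf over tables with pmf ≤ p_obs
p-value (two-sided) = 0.02374
→ bracket: 0.01<=p<0.05

p-value bracket: 0.01<=p<0.05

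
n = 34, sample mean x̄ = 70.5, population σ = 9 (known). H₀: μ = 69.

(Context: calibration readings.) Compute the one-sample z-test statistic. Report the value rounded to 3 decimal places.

test statistic = 0.972

SE = σ/√n = 9/√34 = 1.5435
z = (x̄−μ₀)/SE = (70.5−69)/1.5435 = 0.9718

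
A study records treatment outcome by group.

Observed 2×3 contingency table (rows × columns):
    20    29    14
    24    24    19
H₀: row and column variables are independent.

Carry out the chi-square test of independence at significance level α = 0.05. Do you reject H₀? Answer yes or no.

reject H₀: no

Row totals [63, 67], col totals [44, 53, 33], n=130
χ² = (20−21.32)²/21.32 + (29−25.68)²/25.68 + (14−15.99)²/15.99 + (24−22.68)²/22.68 + (24−27.32)²/27.32 + (19−17.01)²/17.01 = 1.4712
df = 2
p-value (upper-tail) = 0.47921
At α=0.05: p ≥ α → fail to reject H₀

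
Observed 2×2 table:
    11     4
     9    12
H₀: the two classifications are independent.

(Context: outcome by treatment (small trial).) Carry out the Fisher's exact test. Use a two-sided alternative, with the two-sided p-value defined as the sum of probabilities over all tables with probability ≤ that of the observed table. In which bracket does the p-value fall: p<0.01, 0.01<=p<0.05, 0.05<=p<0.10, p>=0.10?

Margins: r₁=15, r₂=21, c₁=20, c₂=16, n=36
p_obs = C(15,11)·C(21,9)/C(36,20); sum pmf over tables with pmf ≤ p_obs
p-value (two-sided) = 0.09585
→ bracket: 0.05<=p<0.10

p-value bracket: 0.05<=p<0.10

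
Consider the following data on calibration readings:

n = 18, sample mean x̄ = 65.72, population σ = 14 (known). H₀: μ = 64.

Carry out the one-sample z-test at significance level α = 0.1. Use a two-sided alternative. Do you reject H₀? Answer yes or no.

SE = σ/√n = 14/√18 = 3.2998
z = (x̄−μ₀)/SE = (65.72−64)/3.2998 = 0.5212
p-value (two-sided) = 0.60220
At α=0.1: p ≥ α → fail to reject H₀

reject H₀: no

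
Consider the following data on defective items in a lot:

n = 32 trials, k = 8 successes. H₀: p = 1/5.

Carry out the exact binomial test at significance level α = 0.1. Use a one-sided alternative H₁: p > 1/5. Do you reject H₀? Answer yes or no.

reject H₀: no

Exact binomial: n=32, k=8, p₀=1/5=0.2000
P(X≥8) from Σ C(n,i)·p₀^i·(1−p₀)^(n−i)
p-value (one-sided, H₁ greater) = 0.30176
At α=0.1: p ≥ α → fail to reject H₀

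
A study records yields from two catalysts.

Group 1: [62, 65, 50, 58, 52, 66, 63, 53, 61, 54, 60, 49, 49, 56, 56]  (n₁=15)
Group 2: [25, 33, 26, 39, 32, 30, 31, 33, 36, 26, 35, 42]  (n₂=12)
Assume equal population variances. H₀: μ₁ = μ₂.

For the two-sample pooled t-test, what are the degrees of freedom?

df = n₁ + n₂ − 2 = 15 + 12 − 2 = 25

degrees of freedom = 25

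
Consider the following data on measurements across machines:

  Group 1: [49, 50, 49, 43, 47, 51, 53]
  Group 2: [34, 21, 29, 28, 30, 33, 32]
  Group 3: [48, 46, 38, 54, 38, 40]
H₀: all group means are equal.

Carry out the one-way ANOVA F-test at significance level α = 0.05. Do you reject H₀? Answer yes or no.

Group means [48.86, 29.57, 44.00], grand mean 40.650
SSB = Σnᵢ(x̄ᵢ−x̄)² = 1397.979; SSW = ΣΣ(x−x̄ᵢ)² = 382.571
MSB = 1397.979/2 = 698.9893; MSW = 382.571/17 = 22.5042
F = MSB/MSW = 31.0604
df = (2, 17)
p-value (upper-tail) = 0.00000
At α=0.05: p < α → reject H₀

reject H₀: yes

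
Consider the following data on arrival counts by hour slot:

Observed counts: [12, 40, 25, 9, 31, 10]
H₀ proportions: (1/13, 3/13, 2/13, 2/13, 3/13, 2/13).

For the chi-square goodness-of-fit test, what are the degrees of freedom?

df = k − 1 = 6 − 1 = 5

degrees of freedom = 5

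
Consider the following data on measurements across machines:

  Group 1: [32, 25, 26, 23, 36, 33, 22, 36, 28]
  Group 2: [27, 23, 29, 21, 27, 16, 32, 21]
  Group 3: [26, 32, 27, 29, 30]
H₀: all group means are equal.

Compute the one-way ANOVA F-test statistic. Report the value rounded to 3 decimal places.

Group means [29.00, 24.50, 28.80], grand mean 27.318
SSB = Σnᵢ(x̄ᵢ−x̄)² = 99.973; SSW = ΣΣ(x−x̄ᵢ)² = 444.800
MSB = 99.973/2 = 49.9864; MSW = 444.800/19 = 23.4105
F = MSB/MSW = 2.1352
df = (2, 19)

test statistic = 2.135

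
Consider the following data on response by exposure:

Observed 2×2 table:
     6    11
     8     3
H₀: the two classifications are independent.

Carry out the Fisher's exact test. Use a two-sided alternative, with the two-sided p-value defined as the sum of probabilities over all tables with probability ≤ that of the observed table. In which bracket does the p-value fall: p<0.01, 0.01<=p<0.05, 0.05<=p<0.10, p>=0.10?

p-value bracket: p>=0.10

Margins: r₁=17, r₂=11, c₁=14, c₂=14, n=28
p_obs = C(17,6)·C(11,8)/C(28,14); sum pmf over tables with pmf ≤ p_obs
p-value (two-sided) = 0.12011
→ bracket: p>=0.10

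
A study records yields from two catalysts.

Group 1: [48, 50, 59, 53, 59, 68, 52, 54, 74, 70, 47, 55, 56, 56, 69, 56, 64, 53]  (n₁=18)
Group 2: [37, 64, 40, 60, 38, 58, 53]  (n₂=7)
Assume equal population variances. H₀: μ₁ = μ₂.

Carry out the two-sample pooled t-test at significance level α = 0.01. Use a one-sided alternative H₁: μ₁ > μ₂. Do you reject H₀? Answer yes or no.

reject H₀: no

x̄₁=57.944, s₁=7.922, n₁=18
x̄₂=50.000, s₂=11.416, n₂=7
s_p² = [17·7.922² + 6·11.416²]/23 = 80.3889
SE = √(s_p²·(1/18+1/7)) = 3.9938
t = (57.944−50.000)/3.9938 = 1.9892
df = 23
p-value (one-sided, H₁ greater) = 0.02935
At α=0.01: p ≥ α → fail to reject H₀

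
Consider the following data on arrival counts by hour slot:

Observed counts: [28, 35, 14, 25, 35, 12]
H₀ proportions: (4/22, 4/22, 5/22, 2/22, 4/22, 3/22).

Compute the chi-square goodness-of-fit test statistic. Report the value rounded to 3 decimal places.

test statistic = 29.392

n = 149; E_i = n·p_i = [27.09, 27.09, 33.86, 13.55, 27.09, 20.32]
χ² = (28−27.09)²/27.09 + (35−27.09)²/27.09 + (14−33.86)²/33.86 + (25−13.55)²/13.55 + (35−27.09)²/27.09 + (12−20.32)²/20.32 = 29.3919
df = 5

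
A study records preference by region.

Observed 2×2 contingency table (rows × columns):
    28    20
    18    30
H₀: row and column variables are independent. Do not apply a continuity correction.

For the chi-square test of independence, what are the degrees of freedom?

df = (r−1)(c−1) = (2−1)·(2−1) = 1

degrees of freedom = 1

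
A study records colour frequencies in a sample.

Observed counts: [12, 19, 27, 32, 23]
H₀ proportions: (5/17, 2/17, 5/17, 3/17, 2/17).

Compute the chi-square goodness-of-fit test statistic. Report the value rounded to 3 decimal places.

n = 113; E_i = n·p_i = [33.24, 13.29, 33.24, 19.94, 13.29]
χ² = (12−33.24)²/33.24 + (19−13.29)²/13.29 + (27−33.24)²/33.24 + (32−19.94)²/19.94 + (23−13.29)²/13.29 = 31.5652
df = 4

test statistic = 31.565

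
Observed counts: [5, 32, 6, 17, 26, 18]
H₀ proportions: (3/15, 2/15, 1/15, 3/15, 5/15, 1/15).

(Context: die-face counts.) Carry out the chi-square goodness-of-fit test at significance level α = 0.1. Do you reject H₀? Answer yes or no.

n = 104; E_i = n·p_i = [20.80, 13.87, 6.93, 20.80, 34.67, 6.93]
χ² = (5−20.80)²/20.80 + (32−13.87)²/13.87 + (6−6.93)²/6.93 + (17−20.80)²/20.80 + (26−34.67)²/34.67 + (18−6.93)²/6.93 = 56.3654
df = 5
p-value (upper-tail) = 0.00000
At α=0.1: p < α → reject H₀

reject H₀: yes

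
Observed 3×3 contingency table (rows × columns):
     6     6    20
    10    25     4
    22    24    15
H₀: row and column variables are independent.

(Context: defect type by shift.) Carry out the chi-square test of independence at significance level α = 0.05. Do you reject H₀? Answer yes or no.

Row totals [32, 39, 61], col totals [38, 55, 39], n=132
χ² = (6−9.21)²/9.21 + (6−13.33)²/13.33 + (20−9.45)²/9.45 + (10−11.23)²/11.23 + (25−16.25)²/16.25 + (4−11.52)²/11.52 + (22−17.56)²/17.56 + (24−25.42)²/25.42 + (15−18.02)²/18.02 = 28.3808
df = 4
p-value (upper-tail) = 0.00001
At α=0.05: p < α → reject H₀

reject H₀: yes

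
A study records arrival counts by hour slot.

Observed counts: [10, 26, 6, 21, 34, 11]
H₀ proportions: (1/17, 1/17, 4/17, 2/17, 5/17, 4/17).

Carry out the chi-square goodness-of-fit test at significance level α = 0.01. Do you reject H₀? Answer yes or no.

n = 108; E_i = n·p_i = [6.35, 6.35, 25.41, 12.71, 31.76, 25.41]
χ² = (10−6.35)²/6.35 + (26−6.35)²/6.35 + (6−25.41)²/25.41 + (21−12.71)²/12.71 + (34−31.76)²/31.76 + (11−25.41)²/25.41 = 91.4273
df = 5
p-value (upper-tail) = 0.00000
At α=0.01: p < α → reject H₀

reject H₀: yes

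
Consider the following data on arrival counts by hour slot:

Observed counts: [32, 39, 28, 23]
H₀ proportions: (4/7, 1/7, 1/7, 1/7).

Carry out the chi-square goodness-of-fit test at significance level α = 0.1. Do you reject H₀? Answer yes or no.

reject H₀: yes

n = 122; E_i = n·p_i = [69.71, 17.43, 17.43, 17.43]
χ² = (32−69.71)²/69.71 + (39−17.43)²/17.43 + (28−17.43)²/17.43 + (23−17.43)²/17.43 = 55.2951
df = 3
p-value (upper-tail) = 0.00000
At α=0.1: p < α → reject H₀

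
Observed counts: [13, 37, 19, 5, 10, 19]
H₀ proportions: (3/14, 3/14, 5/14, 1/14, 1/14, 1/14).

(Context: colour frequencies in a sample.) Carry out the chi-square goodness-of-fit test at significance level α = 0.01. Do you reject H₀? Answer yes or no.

n = 103; E_i = n·p_i = [22.07, 22.07, 36.79, 7.36, 7.36, 7.36]
χ² = (13−22.07)²/22.07 + (37−22.07)²/22.07 + (19−36.79)²/36.79 + (5−7.36)²/7.36 + (10−7.36)²/7.36 + (19−7.36)²/7.36 = 42.5547
df = 5
p-value (upper-tail) = 0.00000
At α=0.01: p < α → reject H₀

reject H₀: yes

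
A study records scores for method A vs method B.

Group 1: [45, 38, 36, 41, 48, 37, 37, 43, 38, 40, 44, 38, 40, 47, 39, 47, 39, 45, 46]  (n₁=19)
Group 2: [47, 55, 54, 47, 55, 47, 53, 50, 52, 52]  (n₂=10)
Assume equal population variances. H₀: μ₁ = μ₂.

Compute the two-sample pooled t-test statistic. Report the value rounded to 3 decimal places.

x̄₁=41.474, s₁=3.949, n₁=19
x̄₂=51.200, s₂=3.259, n₂=10
s_p² = [18·3.949² + 9·3.259²]/27 = 13.9384
SE = √(s_p²·(1/19+1/10)) = 1.4586
t = (41.474−51.200)/1.4586 = -6.6684
df = 27

test statistic = -6.668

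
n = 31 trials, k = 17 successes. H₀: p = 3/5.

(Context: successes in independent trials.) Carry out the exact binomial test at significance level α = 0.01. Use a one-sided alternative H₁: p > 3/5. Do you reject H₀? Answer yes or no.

Exact binomial: n=31, k=17, p₀=3/5=0.6000
P(X≥17) from Σ C(n,i)·p₀^i·(1−p₀)^(n−i)
p-value (one-sided, H₁ greater) = 0.78058
At α=0.01: p ≥ α → fail to reject H₀

reject H₀: no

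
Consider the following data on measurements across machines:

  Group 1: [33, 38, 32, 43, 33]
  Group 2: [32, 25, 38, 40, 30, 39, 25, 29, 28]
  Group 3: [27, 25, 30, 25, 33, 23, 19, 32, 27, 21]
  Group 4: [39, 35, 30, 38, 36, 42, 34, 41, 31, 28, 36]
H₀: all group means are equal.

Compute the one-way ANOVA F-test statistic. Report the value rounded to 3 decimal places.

Group means [35.80, 31.78, 26.20, 35.45], grand mean 31.914
SSB = Σnᵢ(x̄ᵢ−x̄)² = 540.060; SSW = ΣΣ(x−x̄ᵢ)² = 750.683
MSB = 540.060/3 = 180.0200; MSW = 750.683/31 = 24.2156
F = MSB/MSW = 7.4341
df = (3, 31)

test statistic = 7.434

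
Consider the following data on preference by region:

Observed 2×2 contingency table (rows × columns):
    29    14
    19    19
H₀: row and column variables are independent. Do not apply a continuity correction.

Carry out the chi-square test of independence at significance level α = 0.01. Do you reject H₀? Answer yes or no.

Row totals [43, 38], col totals [48, 33], n=81
χ² = (29−25.48)²/25.48 + (14−17.52)²/17.52 + (19−22.52)²/22.52 + (19−15.48)²/15.48 = 2.5420
df = 1
p-value (upper-tail) = 0.11086
At α=0.01: p ≥ α → fail to reject H₀

reject H₀: no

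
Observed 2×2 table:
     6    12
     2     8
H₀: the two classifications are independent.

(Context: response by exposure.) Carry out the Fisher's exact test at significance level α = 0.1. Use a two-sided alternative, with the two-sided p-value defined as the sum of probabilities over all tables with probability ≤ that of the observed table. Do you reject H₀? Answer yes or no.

reject H₀: no

Margins: r₁=18, r₂=10, c₁=8, c₂=20, n=28
p_obs = C(18,6)·C(10,2)/C(28,8); sum pmf over tables with pmf ≤ p_obs
p-value (two-sided) = 0.66920
At α=0.1: p ≥ α → fail to reject H₀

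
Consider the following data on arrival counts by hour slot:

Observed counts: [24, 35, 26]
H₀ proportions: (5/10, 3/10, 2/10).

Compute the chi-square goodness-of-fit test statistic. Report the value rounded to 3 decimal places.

n = 85; E_i = n·p_i = [42.50, 25.50, 17.00]
χ² = (24−42.50)²/42.50 + (35−25.50)²/25.50 + (26−17.00)²/17.00 = 16.3569
df = 2

test statistic = 16.357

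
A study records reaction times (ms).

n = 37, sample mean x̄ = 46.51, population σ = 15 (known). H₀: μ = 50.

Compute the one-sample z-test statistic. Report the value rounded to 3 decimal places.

test statistic = -1.415

SE = σ/√n = 15/√37 = 2.4660
z = (x̄−μ₀)/SE = (46.51−50)/2.4660 = -1.4153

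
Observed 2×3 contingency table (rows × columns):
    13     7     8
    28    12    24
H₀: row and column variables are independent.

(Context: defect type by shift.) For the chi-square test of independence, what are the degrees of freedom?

df = (r−1)(c−1) = (2−1)·(3−1) = 2

degrees of freedom = 2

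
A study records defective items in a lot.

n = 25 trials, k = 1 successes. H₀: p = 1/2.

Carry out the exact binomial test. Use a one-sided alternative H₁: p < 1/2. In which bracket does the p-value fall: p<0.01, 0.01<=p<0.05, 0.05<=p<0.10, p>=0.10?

Exact binomial: n=25, k=1, p₀=1/2=0.5000
P(X≤1) from Σ C(n,i)·p₀^i·(1−p₀)^(n−i)
p-value (one-sided, H₁ less) = 0.00000
→ bracket: p<0.01

p-value bracket: p<0.01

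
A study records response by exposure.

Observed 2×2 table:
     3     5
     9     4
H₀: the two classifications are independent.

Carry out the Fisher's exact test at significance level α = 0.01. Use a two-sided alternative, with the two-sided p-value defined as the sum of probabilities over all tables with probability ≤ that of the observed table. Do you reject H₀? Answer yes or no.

reject H₀: no

Margins: r₁=8, r₂=13, c₁=12, c₂=9, n=21
p_obs = C(8,3)·C(13,9)/C(21,12); sum pmf over tables with pmf ≤ p_obs
p-value (two-sided) = 0.20310
At α=0.01: p ≥ α → fail to reject H₀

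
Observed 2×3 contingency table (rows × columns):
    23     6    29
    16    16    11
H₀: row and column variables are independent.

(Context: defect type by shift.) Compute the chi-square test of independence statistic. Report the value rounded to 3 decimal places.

Row totals [58, 43], col totals [39, 22, 40], n=101
χ² = (23−22.40)²/22.40 + (6−12.63)²/12.63 + (29−22.97)²/22.97 + (16−16.60)²/16.60 + (16−9.37)²/9.37 + (11−17.03)²/17.03 = 11.9374
df = 2

test statistic = 11.937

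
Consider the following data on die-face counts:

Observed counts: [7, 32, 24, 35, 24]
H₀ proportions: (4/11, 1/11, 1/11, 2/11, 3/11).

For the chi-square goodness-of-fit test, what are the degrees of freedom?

degrees of freedom = 4

df = k − 1 = 5 − 1 = 4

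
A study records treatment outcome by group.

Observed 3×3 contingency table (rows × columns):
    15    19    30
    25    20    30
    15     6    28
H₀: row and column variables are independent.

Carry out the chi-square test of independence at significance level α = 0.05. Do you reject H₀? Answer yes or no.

reject H₀: no

Row totals [64, 75, 49], col totals [55, 45, 88], n=188
χ² = (15−18.72)²/18.72 + (19−15.32)²/15.32 + (30−29.96)²/29.96 + (25−21.94)²/21.94 + (20−17.95)²/17.95 + (30−35.11)²/35.11 + (15−14.34)²/14.34 + (6−11.73)²/11.73 + (28−22.94)²/22.94 = 6.9746
df = 4
p-value (upper-tail) = 0.13724
At α=0.05: p ≥ α → fail to reject H₀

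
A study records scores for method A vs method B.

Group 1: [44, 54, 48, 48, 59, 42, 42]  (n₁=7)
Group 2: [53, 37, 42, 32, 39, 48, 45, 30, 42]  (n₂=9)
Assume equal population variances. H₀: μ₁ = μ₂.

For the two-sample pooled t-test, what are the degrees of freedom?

degrees of freedom = 14

df = n₁ + n₂ − 2 = 7 + 9 − 2 = 14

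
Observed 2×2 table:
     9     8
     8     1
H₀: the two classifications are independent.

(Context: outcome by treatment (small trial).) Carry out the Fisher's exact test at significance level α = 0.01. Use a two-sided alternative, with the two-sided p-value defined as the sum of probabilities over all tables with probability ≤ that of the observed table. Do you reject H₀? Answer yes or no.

reject H₀: no

Margins: r₁=17, r₂=9, c₁=17, c₂=9, n=26
p_obs = C(17,9)·C(9,8)/C(26,17); sum pmf over tables with pmf ≤ p_obs
p-value (two-sided) = 0.09770
At α=0.01: p ≥ α → fail to reject H₀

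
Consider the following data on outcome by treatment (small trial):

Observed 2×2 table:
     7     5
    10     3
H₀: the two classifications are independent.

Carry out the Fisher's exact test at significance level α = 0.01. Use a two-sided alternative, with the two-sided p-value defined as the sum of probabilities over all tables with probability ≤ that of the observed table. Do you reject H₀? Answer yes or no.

reject H₀: no

Margins: r₁=12, r₂=13, c₁=17, c₂=8, n=25
p_obs = C(12,7)·C(13,10)/C(25,17); sum pmf over tables with pmf ≤ p_obs
p-value (two-sided) = 0.41098
At α=0.01: p ≥ α → fail to reject H₀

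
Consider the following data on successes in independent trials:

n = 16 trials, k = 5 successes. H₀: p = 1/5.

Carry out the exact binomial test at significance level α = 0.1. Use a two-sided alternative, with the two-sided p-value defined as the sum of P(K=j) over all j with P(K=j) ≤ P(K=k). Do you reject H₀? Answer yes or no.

Exact binomial: n=16, k=5, p₀=1/5=0.2000
P(X=j) = C(n,j)·p₀^j·(1−p₀)^(n−j); p = Σ P(X=j) over j with P(X=j) ≤ P(X=5)
p-value (two-sided) = 0.34249
At α=0.1: p ≥ α → fail to reject H₀

reject H₀: no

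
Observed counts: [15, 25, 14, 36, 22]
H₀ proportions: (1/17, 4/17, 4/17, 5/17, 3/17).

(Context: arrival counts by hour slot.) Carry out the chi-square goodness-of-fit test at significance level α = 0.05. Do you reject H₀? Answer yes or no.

n = 112; E_i = n·p_i = [6.59, 26.35, 26.35, 32.94, 19.76]
χ² = (15−6.59)²/6.59 + (25−26.35)²/26.35 + (14−26.35)²/26.35 + (36−32.94)²/32.94 + (22−19.76)²/19.76 = 17.1368
df = 4
p-value (upper-tail) = 0.00182
At α=0.05: p < α → reject H₀

reject H₀: yes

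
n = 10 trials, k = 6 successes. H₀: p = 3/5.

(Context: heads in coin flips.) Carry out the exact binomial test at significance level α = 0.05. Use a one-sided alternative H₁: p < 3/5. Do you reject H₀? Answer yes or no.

reject H₀: no

Exact binomial: n=10, k=6, p₀=3/5=0.6000
P(X≤6) from Σ C(n,i)·p₀^i·(1−p₀)^(n−i)
p-value (one-sided, H₁ less) = 0.61772
At α=0.05: p ≥ α → fail to reject H₀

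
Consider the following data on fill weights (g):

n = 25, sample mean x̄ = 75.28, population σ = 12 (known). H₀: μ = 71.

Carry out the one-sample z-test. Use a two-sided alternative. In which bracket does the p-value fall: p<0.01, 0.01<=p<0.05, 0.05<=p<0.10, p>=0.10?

p-value bracket: 0.05<=p<0.10

SE = σ/√n = 12/√25 = 2.4000
z = (x̄−μ₀)/SE = (75.28−71)/2.4000 = 1.7833
p-value (two-sided) = 0.07453
→ bracket: 0.05<=p<0.10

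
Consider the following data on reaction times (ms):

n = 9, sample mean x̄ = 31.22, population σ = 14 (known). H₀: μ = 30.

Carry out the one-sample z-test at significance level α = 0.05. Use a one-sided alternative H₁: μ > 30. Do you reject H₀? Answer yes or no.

SE = σ/√n = 14/√9 = 4.6667
z = (x̄−μ₀)/SE = (31.22−30)/4.6667 = 0.2614
p-value (one-sided, H₁ greater) = 0.39688
At α=0.05: p ≥ α → fail to reject H₀

reject H₀: no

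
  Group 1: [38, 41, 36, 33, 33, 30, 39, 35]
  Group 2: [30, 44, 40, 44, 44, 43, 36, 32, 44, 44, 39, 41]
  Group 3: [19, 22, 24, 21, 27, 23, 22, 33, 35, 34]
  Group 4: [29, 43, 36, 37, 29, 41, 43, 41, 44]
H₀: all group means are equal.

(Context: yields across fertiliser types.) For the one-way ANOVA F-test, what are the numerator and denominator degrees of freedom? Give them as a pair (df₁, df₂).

k = 4 groups, N = 39 total
df = (k−1, N−k) = (4−1, 39−4) = (3, 35)

degrees of freedom = [3, 35]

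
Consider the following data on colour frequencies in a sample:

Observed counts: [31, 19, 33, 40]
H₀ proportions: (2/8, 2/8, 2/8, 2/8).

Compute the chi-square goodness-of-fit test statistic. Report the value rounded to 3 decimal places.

test statistic = 7.439

n = 123; E_i = n·p_i = [30.75, 30.75, 30.75, 30.75]
χ² = (31−30.75)²/30.75 + (19−30.75)²/30.75 + (33−30.75)²/30.75 + (40−30.75)²/30.75 = 7.4390
df = 3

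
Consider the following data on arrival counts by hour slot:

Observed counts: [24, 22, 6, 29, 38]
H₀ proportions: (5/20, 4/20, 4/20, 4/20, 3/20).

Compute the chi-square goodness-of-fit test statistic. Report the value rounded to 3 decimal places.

n = 119; E_i = n·p_i = [29.75, 23.80, 23.80, 23.80, 17.85]
χ² = (24−29.75)²/29.75 + (22−23.80)²/23.80 + (6−23.80)²/23.80 + (29−23.80)²/23.80 + (38−17.85)²/17.85 = 38.4426
df = 4

test statistic = 38.443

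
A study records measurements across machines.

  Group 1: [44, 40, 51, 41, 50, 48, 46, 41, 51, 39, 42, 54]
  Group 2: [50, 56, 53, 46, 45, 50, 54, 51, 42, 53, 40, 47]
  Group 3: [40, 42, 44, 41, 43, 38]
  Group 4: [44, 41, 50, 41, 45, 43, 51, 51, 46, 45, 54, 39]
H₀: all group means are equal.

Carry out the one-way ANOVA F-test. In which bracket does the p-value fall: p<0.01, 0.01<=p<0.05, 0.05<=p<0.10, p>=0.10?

Group means [45.58, 48.92, 41.33, 45.83], grand mean 46.000
SSB = Σnᵢ(x̄ᵢ−x̄)² = 235.167; SSW = ΣΣ(x−x̄ᵢ)² = 824.833
MSB = 235.167/3 = 78.3889; MSW = 824.833/38 = 21.7061
F = MSB/MSW = 3.6114
df = (3, 38)
p-value (upper-tail) = 0.02175
→ bracket: 0.01<=p<0.05

p-value bracket: 0.01<=p<0.05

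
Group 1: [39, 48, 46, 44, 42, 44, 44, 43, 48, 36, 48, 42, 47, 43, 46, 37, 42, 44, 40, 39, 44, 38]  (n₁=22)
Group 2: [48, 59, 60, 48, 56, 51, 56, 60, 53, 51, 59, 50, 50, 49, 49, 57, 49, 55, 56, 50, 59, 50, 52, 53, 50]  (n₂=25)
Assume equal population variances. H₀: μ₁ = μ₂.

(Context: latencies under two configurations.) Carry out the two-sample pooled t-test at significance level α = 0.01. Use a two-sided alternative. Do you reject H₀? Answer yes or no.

x̄₁=42.909, s₁=3.571, n₁=22
x̄₂=53.200, s₂=4.103, n₂=25
s_p² = [21·3.571² + 24·4.103²]/45 = 14.9293
SE = √(s_p²·(1/22+1/25)) = 1.1295
t = (42.909−53.200)/1.1295 = -9.1110
df = 45
p-value (two-sided) = 0.00000
At α=0.01: p < α → reject H₀

reject H₀: yes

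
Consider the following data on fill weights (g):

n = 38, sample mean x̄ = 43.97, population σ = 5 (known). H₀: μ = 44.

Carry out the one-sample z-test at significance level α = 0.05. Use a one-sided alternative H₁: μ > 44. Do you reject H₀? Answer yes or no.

SE = σ/√n = 5/√38 = 0.8111
z = (x̄−μ₀)/SE = (43.97−44)/0.8111 = -0.0370
p-value (one-sided, H₁ greater) = 0.51475
At α=0.05: p ≥ α → fail to reject H₀

reject H₀: no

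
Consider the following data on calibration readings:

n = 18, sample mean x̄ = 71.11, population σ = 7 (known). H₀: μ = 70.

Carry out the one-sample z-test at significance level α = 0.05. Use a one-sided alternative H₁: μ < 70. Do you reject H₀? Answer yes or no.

SE = σ/√n = 7/√18 = 1.6499
z = (x̄−μ₀)/SE = (71.11−70)/1.6499 = 0.6728
p-value (one-sided, H₁ less) = 0.74945
At α=0.05: p ≥ α → fail to reject H₀

reject H₀: no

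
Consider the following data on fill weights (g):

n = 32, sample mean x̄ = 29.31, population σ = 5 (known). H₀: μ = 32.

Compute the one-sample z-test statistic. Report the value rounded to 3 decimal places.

test statistic = -3.043

SE = σ/√n = 5/√32 = 0.8839
z = (x̄−μ₀)/SE = (29.31−32)/0.8839 = -3.0434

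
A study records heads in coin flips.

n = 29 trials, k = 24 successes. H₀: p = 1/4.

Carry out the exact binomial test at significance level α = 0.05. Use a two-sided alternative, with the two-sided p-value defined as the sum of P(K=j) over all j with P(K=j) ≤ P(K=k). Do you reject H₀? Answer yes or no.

reject H₀: yes

Exact binomial: n=29, k=24, p₀=1/4=0.2500
P(X=j) = C(n,j)·p₀^j·(1−p₀)^(n−j); p = Σ P(X=j) over j with P(X=j) ≤ P(X=24)
p-value (two-sided) = 0.00000
At α=0.05: p < α → reject H₀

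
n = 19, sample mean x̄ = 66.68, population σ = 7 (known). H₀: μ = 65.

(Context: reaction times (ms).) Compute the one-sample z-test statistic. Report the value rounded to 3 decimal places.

test statistic = 1.046

SE = σ/√n = 7/√19 = 1.6059
z = (x̄−μ₀)/SE = (66.68−65)/1.6059 = 1.0461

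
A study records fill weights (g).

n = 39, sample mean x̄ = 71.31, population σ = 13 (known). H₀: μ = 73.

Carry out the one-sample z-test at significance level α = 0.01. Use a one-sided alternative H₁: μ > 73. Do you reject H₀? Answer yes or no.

reject H₀: no

SE = σ/√n = 13/√39 = 2.0817
z = (x̄−μ₀)/SE = (71.31−73)/2.0817 = -0.8118
p-value (one-sided, H₁ greater) = 0.79156
At α=0.01: p ≥ α → fail to reject H₀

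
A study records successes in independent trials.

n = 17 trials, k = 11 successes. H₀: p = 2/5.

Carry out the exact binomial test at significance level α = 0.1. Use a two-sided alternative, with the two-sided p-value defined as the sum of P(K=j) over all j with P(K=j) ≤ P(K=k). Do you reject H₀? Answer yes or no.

reject H₀: yes

Exact binomial: n=17, k=11, p₀=2/5=0.4000
P(X=j) = C(n,j)·p₀^j·(1−p₀)^(n−j); p = Σ P(X=j) over j with P(X=j) ≤ P(X=11)
p-value (two-sided) = 0.04713
At α=0.1: p < α → reject H₀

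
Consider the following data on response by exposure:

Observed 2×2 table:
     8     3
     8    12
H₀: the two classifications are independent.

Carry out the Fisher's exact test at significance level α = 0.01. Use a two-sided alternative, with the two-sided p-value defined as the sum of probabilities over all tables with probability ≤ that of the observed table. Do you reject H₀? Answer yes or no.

Margins: r₁=11, r₂=20, c₁=16, c₂=15, n=31
p_obs = C(11,8)·C(20,8)/C(31,16); sum pmf over tables with pmf ≤ p_obs
p-value (two-sided) = 0.13505
At α=0.01: p ≥ α → fail to reject H₀

reject H₀: no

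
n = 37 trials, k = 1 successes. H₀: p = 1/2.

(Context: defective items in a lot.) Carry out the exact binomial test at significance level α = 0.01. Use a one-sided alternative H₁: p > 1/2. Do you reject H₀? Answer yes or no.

Exact binomial: n=37, k=1, p₀=1/2=0.5000
P(X≥1) from Σ C(n,i)·p₀^i·(1−p₀)^(n−i)
p-value (one-sided, H₁ greater) = 1.00000
At α=0.01: p ≥ α → fail to reject H₀

reject H₀: no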